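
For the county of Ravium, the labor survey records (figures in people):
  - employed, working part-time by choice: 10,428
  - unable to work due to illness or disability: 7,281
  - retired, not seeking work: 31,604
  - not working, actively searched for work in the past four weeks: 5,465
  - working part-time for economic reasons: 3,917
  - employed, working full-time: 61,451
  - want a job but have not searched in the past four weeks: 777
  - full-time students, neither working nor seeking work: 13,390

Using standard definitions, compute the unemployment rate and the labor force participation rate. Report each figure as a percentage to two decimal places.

Unemployment rate ≈ 6.73%; labor force participation rate ≈ 60.50%.

Employed = 10,428 + 3,917 + 61,451 = 75,796 (anyone who worked, including part-time for economic reasons, counts as employed).
Unemployed = 5,465.
Labor force = 75,796 + 5,465 = 81,261.
Not in labor force = 7,281 + 31,604 + 777 + 13,390 = 53,052 (those not working and not actively searching are outside the labor force — including those who want a job but have given up searching).
Civilian working-age population = 81,261 + 53,052 = 134,313.
Unemployment rate = 5,465 / 81,261 = 6.73%.
Labor force participation rate = 81,261 / 134,313 = 60.50%.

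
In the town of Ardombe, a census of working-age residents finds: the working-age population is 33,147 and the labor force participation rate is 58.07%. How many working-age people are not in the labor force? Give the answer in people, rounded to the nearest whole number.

About 13,899 are not in the labor force.

Share not in the labor force = 1 − 0.5807 = 0.4193.
Not in labor force = 0.4193 × 33,147 ≈ 13,899.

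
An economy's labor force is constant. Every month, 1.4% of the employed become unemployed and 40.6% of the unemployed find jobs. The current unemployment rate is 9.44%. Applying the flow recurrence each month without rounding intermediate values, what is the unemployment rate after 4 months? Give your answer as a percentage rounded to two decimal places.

Unemployment rate after four months ≈ 4.02%.

With a fixed labor force, u_{t+1} = u_t + s·(1−u_t) − f·u_t = u_t·(1−s−f) + s.
Here 1−s−f = 0.580 and s = 0.014.
u_1 = 0.094400 × 0.580 + 0.014 = 0.068752.
u_2 = 0.068752 × 0.580 + 0.014 = 0.053876.
u_3 = 0.053876 × 0.580 + 0.014 = 0.045248.
u_4 = 0.045248 × 0.580 + 0.014 = 0.040244.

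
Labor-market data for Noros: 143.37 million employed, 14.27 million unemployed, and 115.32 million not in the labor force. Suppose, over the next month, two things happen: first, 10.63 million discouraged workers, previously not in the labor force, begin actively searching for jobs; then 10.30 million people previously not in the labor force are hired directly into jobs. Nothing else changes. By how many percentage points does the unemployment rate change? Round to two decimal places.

The unemployment rate changes by +4.89 percentage points.

Initially, labor force = 143.37 + 14.27 = 157.64 million, so u = 14.27/157.64 = 9.05%.
After the first change, unemployed and labor force both rise by 10.63 → E = 143.37, U = 24.90, labor force = 168.27 million.
After the second change, employed and labor force both rise by 10.30; unemployed unchanged → E = 153.67, U = 24.90, labor force = 178.57 million.
New unemployment rate = 24.90 / 178.57 = 13.94%.
Change = 13.94% − 9.05% = +4.89 percentage points.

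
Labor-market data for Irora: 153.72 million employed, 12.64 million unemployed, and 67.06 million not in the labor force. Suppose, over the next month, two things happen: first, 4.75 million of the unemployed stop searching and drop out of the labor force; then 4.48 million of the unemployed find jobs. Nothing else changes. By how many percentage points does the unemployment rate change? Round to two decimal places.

Initially, labor force = 153.72 + 12.64 = 166.36 million, so u = 12.64/166.36 = 7.60%.
After the first change, unemployed and labor force both fall by 4.75 → E = 153.72, U = 7.89, labor force = 161.61 million.
After the second change, unemployed falls and employed rises by 4.48; labor force unchanged → E = 158.20, U = 3.41, labor force = 161.61 million.
New unemployment rate = 3.41 / 161.61 = 2.11%.
Change = 2.11% − 7.60% = −5.49 percentage points.

The unemployment rate changes by −5.49 percentage points.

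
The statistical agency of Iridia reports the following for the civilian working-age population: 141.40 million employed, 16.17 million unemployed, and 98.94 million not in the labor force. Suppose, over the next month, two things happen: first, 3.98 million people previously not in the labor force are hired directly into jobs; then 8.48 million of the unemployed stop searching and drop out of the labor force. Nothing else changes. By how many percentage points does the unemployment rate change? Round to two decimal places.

Initially, labor force = 141.40 + 16.17 = 157.57 million, so u = 16.17/157.57 = 10.26%.
After the first change, employed and labor force both rise by 3.98; unemployed unchanged → E = 145.38, U = 16.17, labor force = 161.55 million.
After the second change, unemployed and labor force both fall by 8.48 → E = 145.38, U = 7.69, labor force = 153.07 million.
New unemployment rate = 7.69 / 153.07 = 5.02%.
Change = 5.02% − 10.26% = −5.24 percentage points.

The unemployment rate changes by −5.24 percentage points.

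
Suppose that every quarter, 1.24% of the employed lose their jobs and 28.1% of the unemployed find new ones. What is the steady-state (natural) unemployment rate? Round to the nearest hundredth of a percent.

At steady state the flows balance: s·E = f·U, so U/(E+U) = s/(s+f).
u* = 1.24 / (1.24 + 28.1) = 1.24 / 29.34 = 4.23%.

Steady-state unemployment rate ≈ 4.23%.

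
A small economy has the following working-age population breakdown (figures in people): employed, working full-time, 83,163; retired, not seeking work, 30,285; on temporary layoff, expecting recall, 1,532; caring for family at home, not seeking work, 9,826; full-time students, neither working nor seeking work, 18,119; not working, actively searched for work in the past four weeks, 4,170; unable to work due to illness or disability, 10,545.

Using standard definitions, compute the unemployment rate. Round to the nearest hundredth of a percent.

Employed = 83,163.
Unemployed = 1,532 + 4,170 = 5,702 (jobless and actively searching, or on temporary layoff).
Labor force = 83,163 + 5,702 = 88,865.
Unemployment rate = 5,702 / 88,865 = 6.42%.

Unemployment rate ≈ 6.42%.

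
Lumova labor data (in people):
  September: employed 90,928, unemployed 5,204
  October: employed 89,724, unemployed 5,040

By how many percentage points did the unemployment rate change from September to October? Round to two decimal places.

September: labor force = 90,928 + 5,204 = 96,132; u = 5,204/96,132 = 5.41%.
October: labor force = 89,724 + 5,040 = 94,764; u = 5,040/94,764 = 5.32%.
Change = 5.32% − 5.41% = −0.09 pp.

The unemployment rate changed by −0.09 percentage points.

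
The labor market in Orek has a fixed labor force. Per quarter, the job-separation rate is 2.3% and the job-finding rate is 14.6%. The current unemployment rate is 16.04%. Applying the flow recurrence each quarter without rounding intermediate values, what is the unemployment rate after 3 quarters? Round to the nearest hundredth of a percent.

With a fixed labor force, u_{t+1} = u_t + s·(1−u_t) − f·u_t = u_t·(1−s−f) + s.
Here 1−s−f = 0.831 and s = 0.023.
u_1 = 0.160400 × 0.831 + 0.023 = 0.156292.
u_2 = 0.156292 × 0.831 + 0.023 = 0.152879.
u_3 = 0.152879 × 0.831 + 0.023 = 0.150042.

Unemployment rate after three quarters ≈ 15.00%.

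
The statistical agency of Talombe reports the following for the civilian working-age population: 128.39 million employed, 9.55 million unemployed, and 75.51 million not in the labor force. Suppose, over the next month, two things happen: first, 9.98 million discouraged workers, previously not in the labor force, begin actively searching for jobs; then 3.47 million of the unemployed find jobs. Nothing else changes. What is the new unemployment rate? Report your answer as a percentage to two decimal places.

Initially, labor force = 128.39 + 9.55 = 137.94 million, so u = 9.55/137.94 = 6.92%.
After the first change, unemployed and labor force both rise by 9.98 → E = 128.39, U = 19.53, labor force = 147.92 million.
After the second change, unemployed falls and employed rises by 3.47; labor force unchanged → E = 131.86, U = 16.06, labor force = 147.92 million.
New unemployment rate = 16.06 / 147.92 = 10.86%.

New unemployment rate ≈ 10.86%.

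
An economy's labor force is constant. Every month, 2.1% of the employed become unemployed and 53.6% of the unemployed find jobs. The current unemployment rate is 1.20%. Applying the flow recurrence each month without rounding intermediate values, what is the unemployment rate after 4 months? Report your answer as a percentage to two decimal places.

With a fixed labor force, u_{t+1} = u_t + s·(1−u_t) − f·u_t = u_t·(1−s−f) + s.
Here 1−s−f = 0.443 and s = 0.021.
u_1 = 0.012000 × 0.443 + 0.021 = 0.026316.
u_2 = 0.026316 × 0.443 + 0.021 = 0.032658.
u_3 = 0.032658 × 0.443 + 0.021 = 0.035467.
u_4 = 0.035467 × 0.443 + 0.021 = 0.036712.

Unemployment rate after four months ≈ 3.67%.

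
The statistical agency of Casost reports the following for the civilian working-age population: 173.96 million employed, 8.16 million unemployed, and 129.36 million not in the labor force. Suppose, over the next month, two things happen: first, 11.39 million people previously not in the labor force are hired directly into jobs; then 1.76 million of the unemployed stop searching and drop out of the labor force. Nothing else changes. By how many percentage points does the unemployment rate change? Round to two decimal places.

Initially, labor force = 173.96 + 8.16 = 182.12 million, so u = 8.16/182.12 = 4.48%.
After the first change, employed and labor force both rise by 11.39; unemployed unchanged → E = 185.35, U = 8.16, labor force = 193.51 million.
After the second change, unemployed and labor force both fall by 1.76 → E = 185.35, U = 6.40, labor force = 191.75 million.
New unemployment rate = 6.40 / 191.75 = 3.34%.
Change = 3.34% − 4.48% = −1.14 percentage points.

The unemployment rate changes by −1.14 percentage points.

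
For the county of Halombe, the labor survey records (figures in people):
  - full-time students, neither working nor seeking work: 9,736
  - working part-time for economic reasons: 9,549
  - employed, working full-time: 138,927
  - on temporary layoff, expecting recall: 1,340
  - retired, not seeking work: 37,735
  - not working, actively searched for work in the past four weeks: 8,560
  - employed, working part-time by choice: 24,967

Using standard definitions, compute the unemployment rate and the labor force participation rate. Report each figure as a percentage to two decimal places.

Employed = 9,549 + 138,927 + 24,967 = 173,443 (anyone who worked, including part-time for economic reasons, counts as employed).
Unemployed = 1,340 + 8,560 = 9,900 (jobless and actively searching, or on temporary layoff).
Labor force = 173,443 + 9,900 = 183,343.
Not in labor force = 9,736 + 37,735 = 47,471 (those not working and not actively searching are outside the labor force).
Civilian working-age population = 183,343 + 47,471 = 230,814.
Unemployment rate = 9,900 / 183,343 = 5.40%.
Labor force participation rate = 183,343 / 230,814 = 79.43%.

Unemployment rate ≈ 5.40%; labor force participation rate ≈ 79.43%.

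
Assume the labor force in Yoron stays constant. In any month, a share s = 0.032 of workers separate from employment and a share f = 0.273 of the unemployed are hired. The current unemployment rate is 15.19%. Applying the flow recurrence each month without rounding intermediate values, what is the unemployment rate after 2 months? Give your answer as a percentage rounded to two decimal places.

With a fixed labor force, u_{t+1} = u_t + s·(1−u_t) − f·u_t = u_t·(1−s−f) + s.
Here 1−s−f = 0.695 and s = 0.032.
u_1 = 0.151900 × 0.695 + 0.032 = 0.137570.
u_2 = 0.137570 × 0.695 + 0.032 = 0.127611.

Unemployment rate after two months ≈ 12.76%.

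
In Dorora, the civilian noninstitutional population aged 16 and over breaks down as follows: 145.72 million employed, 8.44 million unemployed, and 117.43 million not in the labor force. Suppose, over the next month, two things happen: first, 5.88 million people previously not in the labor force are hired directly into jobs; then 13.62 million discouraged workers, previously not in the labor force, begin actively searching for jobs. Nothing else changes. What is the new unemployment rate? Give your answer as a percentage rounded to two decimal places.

Initially, labor force = 145.72 + 8.44 = 154.16 million, so u = 8.44/154.16 = 5.47%.
After the first change, employed and labor force both rise by 5.88; unemployed unchanged → E = 151.60, U = 8.44, labor force = 160.04 million.
After the second change, unemployed and labor force both rise by 13.62 → E = 151.60, U = 22.06, labor force = 173.66 million.
New unemployment rate = 22.06 / 173.66 = 12.70%.

New unemployment rate ≈ 12.70%.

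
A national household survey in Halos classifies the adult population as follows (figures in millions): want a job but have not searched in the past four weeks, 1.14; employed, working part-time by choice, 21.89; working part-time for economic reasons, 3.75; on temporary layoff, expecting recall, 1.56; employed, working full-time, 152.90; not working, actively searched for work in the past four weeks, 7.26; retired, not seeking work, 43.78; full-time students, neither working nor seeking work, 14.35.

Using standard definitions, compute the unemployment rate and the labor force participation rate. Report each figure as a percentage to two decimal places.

Employed = 21.89 + 3.75 + 152.90 = 178.54 million (anyone who worked, including part-time for economic reasons, counts as employed).
Unemployed = 1.56 + 7.26 = 8.82 million (jobless and actively searching, or on temporary layoff).
Labor force = 178.54 + 8.82 = 187.36 million.
Not in labor force = 1.14 + 43.78 + 14.35 = 59.27 million (those not working and not actively searching are outside the labor force — including those who want a job but have given up searching).
Civilian working-age population = 187.36 + 59.27 = 246.63 million.
Unemployment rate = 8.82 / 187.36 = 4.71%.
Labor force participation rate = 187.36 / 246.63 = 75.97%.

Unemployment rate ≈ 4.71%; labor force participation rate ≈ 75.97%.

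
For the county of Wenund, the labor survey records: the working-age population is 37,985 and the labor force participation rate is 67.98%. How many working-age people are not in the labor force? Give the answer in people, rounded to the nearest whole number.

Share not in the labor force = 1 − 0.6798 = 0.3202.
Not in labor force = 0.3202 × 37,985 ≈ 12,163.

About 12,163 are not in the labor force.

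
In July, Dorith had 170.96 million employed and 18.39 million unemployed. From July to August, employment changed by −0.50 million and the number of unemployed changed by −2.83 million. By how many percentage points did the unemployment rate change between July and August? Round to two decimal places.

The unemployment rate changed by −1.35 percentage points.

July: labor force = 170.96 + 18.39 = 189.35; u = 18.39/189.35 = 9.71%.
August: labor force = 170.46 + 15.56 = 186.02; u = 15.56/186.02 = 8.36%.
Change = 8.36% − 9.71% = −1.35 pp.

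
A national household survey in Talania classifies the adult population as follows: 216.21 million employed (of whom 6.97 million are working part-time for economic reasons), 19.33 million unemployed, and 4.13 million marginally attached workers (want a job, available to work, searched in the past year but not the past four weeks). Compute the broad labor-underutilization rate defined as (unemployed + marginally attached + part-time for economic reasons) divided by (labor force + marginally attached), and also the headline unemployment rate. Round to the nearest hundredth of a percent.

Broad underutilization rate ≈ 12.70%; headline unemployment rate ≈ 8.21%.

Labor force = 216.21 + 19.33 = 235.54 million.
Numerator = 19.33 + 4.13 + 6.97 = 30.43 million.
Denominator = 235.54 + 4.13 = 239.67 million.
Broad rate = 30.43 / 239.67 = 12.70%.
Headline unemployment rate = 19.33 / 235.54 = 8.21%.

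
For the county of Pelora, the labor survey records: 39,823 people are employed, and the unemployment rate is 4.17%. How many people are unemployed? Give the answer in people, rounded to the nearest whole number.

About 1,733 are unemployed.

Let U be the number unemployed. The labor force is E + U, and U/(E+U) = 0.0417.
So U = 0.0417 × 39,823 / (1 − 0.0417) = 1660.62 / 0.9583 ≈ 1,733.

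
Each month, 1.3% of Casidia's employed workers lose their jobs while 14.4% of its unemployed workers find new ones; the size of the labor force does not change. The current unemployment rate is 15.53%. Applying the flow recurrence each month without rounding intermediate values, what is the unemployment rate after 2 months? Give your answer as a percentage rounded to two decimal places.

Unemployment rate after two months ≈ 13.43%.

With a fixed labor force, u_{t+1} = u_t + s·(1−u_t) − f·u_t = u_t·(1−s−f) + s.
Here 1−s−f = 0.843 and s = 0.013.
u_1 = 0.155300 × 0.843 + 0.013 = 0.143918.
u_2 = 0.143918 × 0.843 + 0.013 = 0.134323.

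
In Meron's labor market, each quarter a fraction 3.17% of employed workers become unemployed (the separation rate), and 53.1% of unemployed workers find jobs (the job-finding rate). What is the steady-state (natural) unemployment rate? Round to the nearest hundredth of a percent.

At steady state the flows balance: s·E = f·U, so U/(E+U) = s/(s+f).
u* = 3.17 / (3.17 + 53.1) = 3.17 / 56.27 = 5.63%.

Steady-state unemployment rate ≈ 5.63%.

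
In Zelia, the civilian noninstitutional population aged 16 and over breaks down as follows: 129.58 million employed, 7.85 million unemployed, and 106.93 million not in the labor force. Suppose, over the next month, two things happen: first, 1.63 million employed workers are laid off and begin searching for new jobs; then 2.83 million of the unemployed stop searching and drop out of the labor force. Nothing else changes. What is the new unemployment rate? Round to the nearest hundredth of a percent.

Initially, labor force = 129.58 + 7.85 = 137.43 million, so u = 7.85/137.43 = 5.71%.
After the first change, employed falls and unemployed rises by 1.63; labor force unchanged → E = 127.95, U = 9.48, labor force = 137.43 million.
After the second change, unemployed and labor force both fall by 2.83 → E = 127.95, U = 6.65, labor force = 134.60 million.
New unemployment rate = 6.65 / 134.60 = 4.94%.

New unemployment rate ≈ 4.94%.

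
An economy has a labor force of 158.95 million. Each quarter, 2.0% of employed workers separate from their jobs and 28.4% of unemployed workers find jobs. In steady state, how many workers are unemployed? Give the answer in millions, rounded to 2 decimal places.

About 10.46 million are unemployed in steady state.

Steady-state unemployment rate u* = s/(s+f) = 2.0/(2.0+28.4) = 0.065789.
Unemployed = u* × labor force = 0.065789 × 158.95 ≈ 10.46 million.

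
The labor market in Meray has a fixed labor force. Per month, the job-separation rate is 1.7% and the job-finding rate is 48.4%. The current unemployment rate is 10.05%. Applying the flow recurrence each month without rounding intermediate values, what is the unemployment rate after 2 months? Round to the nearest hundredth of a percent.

With a fixed labor force, u_{t+1} = u_t + s·(1−u_t) − f·u_t = u_t·(1−s−f) + s.
Here 1−s−f = 0.499 and s = 0.017.
u_1 = 0.100500 × 0.499 + 0.017 = 0.067150.
u_2 = 0.067150 × 0.499 + 0.017 = 0.050508.

Unemployment rate after two months ≈ 5.05%.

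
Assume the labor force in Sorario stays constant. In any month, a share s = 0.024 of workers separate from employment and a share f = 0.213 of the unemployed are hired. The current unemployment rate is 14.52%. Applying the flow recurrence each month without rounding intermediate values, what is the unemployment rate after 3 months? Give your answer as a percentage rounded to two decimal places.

With a fixed labor force, u_{t+1} = u_t + s·(1−u_t) − f·u_t = u_t·(1−s−f) + s.
Here 1−s−f = 0.763 and s = 0.024.
u_1 = 0.145200 × 0.763 + 0.024 = 0.134788.
u_2 = 0.134788 × 0.763 + 0.024 = 0.126843.
u_3 = 0.126843 × 0.763 + 0.024 = 0.120781.

Unemployment rate after three months ≈ 12.08%.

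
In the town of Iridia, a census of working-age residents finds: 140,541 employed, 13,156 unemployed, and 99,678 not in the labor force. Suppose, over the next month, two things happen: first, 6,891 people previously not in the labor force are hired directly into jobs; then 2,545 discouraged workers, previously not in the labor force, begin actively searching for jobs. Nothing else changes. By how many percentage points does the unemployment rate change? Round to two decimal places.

Initially, labor force = 140,541 + 13,156 = 153,697, so u = 13,156/153,697 = 8.56%.
After the first change, employed and labor force both rise by 6,891; unemployed unchanged → E = 147,432, U = 13,156, labor force = 160,588.
After the second change, unemployed and labor force both rise by 2,545 → E = 147,432, U = 15,701, labor force = 163,133.
New unemployment rate = 15,701 / 163,133 = 9.62%.
Change = 9.62% − 8.56% = +1.06 percentage points.

The unemployment rate changes by +1.06 percentage points.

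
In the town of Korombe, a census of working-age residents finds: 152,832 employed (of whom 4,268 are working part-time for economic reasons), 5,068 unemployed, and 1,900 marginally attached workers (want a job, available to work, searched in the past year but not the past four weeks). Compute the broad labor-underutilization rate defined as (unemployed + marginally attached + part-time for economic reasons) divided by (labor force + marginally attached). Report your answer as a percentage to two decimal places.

Labor force = 152,832 + 5,068 = 157,900.
Numerator = 5,068 + 1,900 + 4,268 = 11,236.
Denominator = 157,900 + 1,900 = 159,800.
Broad rate = 11,236 / 159,800 = 7.03%.

Broad underutilization rate ≈ 7.03%.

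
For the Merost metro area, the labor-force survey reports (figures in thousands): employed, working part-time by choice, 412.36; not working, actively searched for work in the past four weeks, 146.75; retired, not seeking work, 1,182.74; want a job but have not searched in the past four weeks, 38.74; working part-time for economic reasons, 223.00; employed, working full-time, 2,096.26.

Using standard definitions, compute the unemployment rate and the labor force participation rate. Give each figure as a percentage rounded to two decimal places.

Employed = 412.36 + 223.00 + 2,096.26 = 2,731.62 thousand (anyone who worked, including part-time for economic reasons, counts as employed).
Unemployed = 146.75 thousand.
Labor force = 2,731.62 + 146.75 = 2,878.37 thousand.
Not in labor force = 1,182.74 + 38.74 = 1,221.48 thousand (those not working and not actively searching are outside the labor force — including those who want a job but have given up searching).
Civilian working-age population = 2,878.37 + 1,221.48 = 4,099.85 thousand.
Unemployment rate = 146.75 / 2,878.37 = 5.10%.
Labor force participation rate = 2,878.37 / 4,099.85 = 70.21%.

Unemployment rate ≈ 5.10%; labor force participation rate ≈ 70.21%.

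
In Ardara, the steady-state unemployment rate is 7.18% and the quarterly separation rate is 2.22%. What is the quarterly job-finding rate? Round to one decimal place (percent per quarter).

From u* = s/(s+f): f = s·(1−u)/u.
f = 2.22 × (1 − 0.0718) / 0.0718 = 2.0606 / 0.0718 ≈ 28.7% per quarter.

Job-finding rate ≈ 28.7% per quarter.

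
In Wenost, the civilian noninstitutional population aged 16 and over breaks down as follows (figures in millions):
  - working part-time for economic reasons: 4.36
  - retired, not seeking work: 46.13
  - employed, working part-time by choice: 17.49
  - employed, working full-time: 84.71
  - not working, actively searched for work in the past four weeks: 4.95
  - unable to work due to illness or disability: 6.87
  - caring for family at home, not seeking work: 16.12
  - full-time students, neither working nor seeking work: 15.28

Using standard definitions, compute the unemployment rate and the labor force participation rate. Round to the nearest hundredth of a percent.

Unemployment rate ≈ 4.44%; labor force participation rate ≈ 56.92%.

Employed = 4.36 + 17.49 + 84.71 = 106.56 million (anyone who worked, including part-time for economic reasons, counts as employed).
Unemployed = 4.95 million.
Labor force = 106.56 + 4.95 = 111.51 million.
Not in labor force = 46.13 + 6.87 + 16.12 + 15.28 = 84.40 million (those not working and not actively searching are outside the labor force).
Civilian working-age population = 111.51 + 84.40 = 195.91 million.
Unemployment rate = 4.95 / 111.51 = 4.44%.
Labor force participation rate = 111.51 / 195.91 = 56.92%.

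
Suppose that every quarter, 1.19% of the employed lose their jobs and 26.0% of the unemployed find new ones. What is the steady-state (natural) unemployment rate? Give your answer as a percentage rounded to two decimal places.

At steady state the flows balance: s·E = f·U, so U/(E+U) = s/(s+f).
u* = 1.19 / (1.19 + 26.0) = 1.19 / 27.19 = 4.38%.

Steady-state unemployment rate ≈ 4.38%.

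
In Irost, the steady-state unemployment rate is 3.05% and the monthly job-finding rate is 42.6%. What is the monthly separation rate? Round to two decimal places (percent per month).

Separation rate ≈ 1.34% per month.

From u* = s/(s+f): s = u·f/(1−u).
s = 0.0305 × 42.6 / (1 − 0.0305) = 1.2993 / 0.9695 ≈ 1.34% per month.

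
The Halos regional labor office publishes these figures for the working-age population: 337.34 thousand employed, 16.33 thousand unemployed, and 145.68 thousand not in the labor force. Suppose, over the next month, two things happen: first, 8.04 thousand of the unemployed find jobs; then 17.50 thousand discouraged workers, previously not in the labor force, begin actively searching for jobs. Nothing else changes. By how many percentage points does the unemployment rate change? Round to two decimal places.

The unemployment rate changes by +2.33 percentage points.

Initially, labor force = 337.34 + 16.33 = 353.67 thousand, so u = 16.33/353.67 = 4.62%.
After the first change, unemployed falls and employed rises by 8.04; labor force unchanged → E = 345.38, U = 8.29, labor force = 353.67 thousand.
After the second change, unemployed and labor force both rise by 17.50 → E = 345.38, U = 25.79, labor force = 371.17 thousand.
New unemployment rate = 25.79 / 371.17 = 6.95%.
Change = 6.95% − 4.62% = +2.33 percentage points.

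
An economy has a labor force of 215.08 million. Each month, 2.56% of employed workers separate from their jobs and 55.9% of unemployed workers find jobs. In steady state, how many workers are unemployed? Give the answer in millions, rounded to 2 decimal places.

Steady-state unemployment rate u* = s/(s+f) = 2.56/(2.56+55.9) = 0.043791.
Unemployed = u* × labor force = 0.043791 × 215.08 ≈ 9.42 million.

About 9.42 million are unemployed in steady state.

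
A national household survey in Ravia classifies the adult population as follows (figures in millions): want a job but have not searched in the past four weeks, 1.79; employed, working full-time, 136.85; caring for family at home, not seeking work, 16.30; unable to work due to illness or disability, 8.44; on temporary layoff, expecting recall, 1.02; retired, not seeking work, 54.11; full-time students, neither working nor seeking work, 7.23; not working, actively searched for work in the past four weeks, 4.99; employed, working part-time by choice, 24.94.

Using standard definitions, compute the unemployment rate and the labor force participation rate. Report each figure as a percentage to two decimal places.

Unemployment rate ≈ 3.58%; labor force participation rate ≈ 65.63%.

Employed = 136.85 + 24.94 = 161.79 million.
Unemployed = 1.02 + 4.99 = 6.01 million (jobless and actively searching, or on temporary layoff).
Labor force = 161.79 + 6.01 = 167.80 million.
Not in labor force = 1.79 + 16.30 + 8.44 + 54.11 + 7.23 = 87.87 million (those not working and not actively searching are outside the labor force — including those who want a job but have given up searching).
Civilian working-age population = 167.80 + 87.87 = 255.67 million.
Unemployment rate = 6.01 / 167.80 = 3.58%.
Labor force participation rate = 167.80 / 255.67 = 65.63%.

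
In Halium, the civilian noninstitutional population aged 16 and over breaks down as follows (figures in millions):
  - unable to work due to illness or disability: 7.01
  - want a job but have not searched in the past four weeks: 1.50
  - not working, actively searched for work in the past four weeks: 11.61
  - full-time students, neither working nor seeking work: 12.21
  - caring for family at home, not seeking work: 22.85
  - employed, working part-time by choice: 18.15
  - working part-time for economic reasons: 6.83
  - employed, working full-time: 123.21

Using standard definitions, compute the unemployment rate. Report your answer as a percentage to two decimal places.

Unemployment rate ≈ 7.27%.

Employed = 18.15 + 6.83 + 123.21 = 148.19 million (anyone who worked, including part-time for economic reasons, counts as employed).
Unemployed = 11.61 million.
Labor force = 148.19 + 11.61 = 159.80 million.
Unemployment rate = 11.61 / 159.80 = 7.27%.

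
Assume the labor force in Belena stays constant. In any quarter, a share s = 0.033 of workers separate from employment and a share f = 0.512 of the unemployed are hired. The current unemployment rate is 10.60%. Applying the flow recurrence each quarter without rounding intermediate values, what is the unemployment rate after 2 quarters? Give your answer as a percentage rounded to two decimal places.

Unemployment rate after two quarters ≈ 7.00%.

With a fixed labor force, u_{t+1} = u_t + s·(1−u_t) − f·u_t = u_t·(1−s−f) + s.
Here 1−s−f = 0.455 and s = 0.033.
u_1 = 0.106000 × 0.455 + 0.033 = 0.081230.
u_2 = 0.081230 × 0.455 + 0.033 = 0.069960.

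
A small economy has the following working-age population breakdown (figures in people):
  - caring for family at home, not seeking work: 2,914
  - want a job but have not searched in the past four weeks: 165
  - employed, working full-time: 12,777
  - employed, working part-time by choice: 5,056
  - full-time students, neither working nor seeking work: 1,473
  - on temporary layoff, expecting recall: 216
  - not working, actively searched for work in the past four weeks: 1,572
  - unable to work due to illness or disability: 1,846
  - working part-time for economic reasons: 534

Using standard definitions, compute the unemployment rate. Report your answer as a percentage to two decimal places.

Employed = 12,777 + 5,056 + 534 = 18,367 (anyone who worked, including part-time for economic reasons, counts as employed).
Unemployed = 216 + 1,572 = 1,788 (jobless and actively searching, or on temporary layoff).
Labor force = 18,367 + 1,788 = 20,155.
Unemployment rate = 1,788 / 20,155 = 8.87%.

Unemployment rate ≈ 8.87%.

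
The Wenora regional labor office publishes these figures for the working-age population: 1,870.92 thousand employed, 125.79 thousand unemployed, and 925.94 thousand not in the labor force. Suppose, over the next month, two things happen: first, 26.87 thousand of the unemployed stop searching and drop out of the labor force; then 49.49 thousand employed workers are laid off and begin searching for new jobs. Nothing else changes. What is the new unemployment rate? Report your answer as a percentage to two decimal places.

Initially, labor force = 1,870.92 + 125.79 = 1,996.71 thousand, so u = 125.79/1,996.71 = 6.30%.
After the first change, unemployed and labor force both fall by 26.87 → E = 1,870.92, U = 98.92, labor force = 1,969.84 thousand.
After the second change, employed falls and unemployed rises by 49.49; labor force unchanged → E = 1,821.43, U = 148.41, labor force = 1,969.84 thousand.
New unemployment rate = 148.41 / 1,969.84 = 7.53%.

New unemployment rate ≈ 7.53%.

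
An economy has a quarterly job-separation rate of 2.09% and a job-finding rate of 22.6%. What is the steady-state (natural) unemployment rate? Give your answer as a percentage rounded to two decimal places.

At steady state the flows balance: s·E = f·U, so U/(E+U) = s/(s+f).
u* = 2.09 / (2.09 + 22.6) = 2.09 / 24.69 = 8.46%.

Steady-state unemployment rate ≈ 8.46%.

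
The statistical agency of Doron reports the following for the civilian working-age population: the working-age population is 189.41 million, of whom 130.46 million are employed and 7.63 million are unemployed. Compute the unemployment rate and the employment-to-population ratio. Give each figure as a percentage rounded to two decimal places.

Unemployment rate ≈ 5.53%; employment-population ratio ≈ 68.88%.

Labor force = employed + unemployed = 130.46 + 7.63 = 138.09 million.
Unemployment rate = 7.63 / 138.09 = 5.53%.
Employment-population ratio = 130.46 / 189.41 = 68.88%.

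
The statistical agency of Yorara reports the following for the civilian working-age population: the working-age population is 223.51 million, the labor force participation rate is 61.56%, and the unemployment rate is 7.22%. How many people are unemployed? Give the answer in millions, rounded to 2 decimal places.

Labor force = 0.6156 × 223.51 = 137.59 million.
Unemployed = 0.0722 × 137.59 ≈ 9.93 million.

About 9.93 million are unemployed.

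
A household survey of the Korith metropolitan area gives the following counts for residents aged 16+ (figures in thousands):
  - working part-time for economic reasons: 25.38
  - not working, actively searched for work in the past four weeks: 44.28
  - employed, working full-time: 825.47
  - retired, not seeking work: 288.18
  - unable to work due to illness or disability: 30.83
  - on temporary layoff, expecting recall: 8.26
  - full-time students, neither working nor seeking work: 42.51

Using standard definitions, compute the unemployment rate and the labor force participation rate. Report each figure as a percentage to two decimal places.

Employed = 25.38 + 825.47 = 850.85 thousand (anyone who worked, including part-time for economic reasons, counts as employed).
Unemployed = 44.28 + 8.26 = 52.54 thousand (jobless and actively searching, or on temporary layoff).
Labor force = 850.85 + 52.54 = 903.39 thousand.
Not in labor force = 288.18 + 30.83 + 42.51 = 361.52 thousand (those not working and not actively searching are outside the labor force).
Civilian working-age population = 903.39 + 361.52 = 1,264.91 thousand.
Unemployment rate = 52.54 / 903.39 = 5.82%.
Labor force participation rate = 903.39 / 1,264.91 = 71.42%.

Unemployment rate ≈ 5.82%; labor force participation rate ≈ 71.42%.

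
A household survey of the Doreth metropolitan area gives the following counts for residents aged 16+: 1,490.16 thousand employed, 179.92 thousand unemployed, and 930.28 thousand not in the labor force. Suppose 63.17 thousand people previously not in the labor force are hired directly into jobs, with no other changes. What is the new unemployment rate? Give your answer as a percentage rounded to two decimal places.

Initially, labor force = 1,490.16 + 179.92 = 1,670.08 thousand, so u = 179.92/1,670.08 = 10.77%.
After the change, employed and labor force both rise by 63.17; unemployed unchanged → E = 1,553.33, U = 179.92, labor force = 1,733.25 thousand.
New unemployment rate = 179.92 / 1,733.25 = 10.38%.

New unemployment rate ≈ 10.38%.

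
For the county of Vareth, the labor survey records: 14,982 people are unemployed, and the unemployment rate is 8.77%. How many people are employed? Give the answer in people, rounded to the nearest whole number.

About 155,850 are employed.

Labor force = U / u = 14,982 / 0.0877 ≈ 170,832.
Employed = labor force − unemployed = 170,832 − 14,982 = 155,850.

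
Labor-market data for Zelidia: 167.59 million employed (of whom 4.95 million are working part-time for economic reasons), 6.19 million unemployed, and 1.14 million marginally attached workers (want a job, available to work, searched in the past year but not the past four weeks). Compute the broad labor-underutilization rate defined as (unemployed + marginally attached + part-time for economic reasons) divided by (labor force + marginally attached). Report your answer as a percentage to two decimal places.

Broad underutilization rate ≈ 7.02%.

Labor force = 167.59 + 6.19 = 173.78 million.
Numerator = 6.19 + 1.14 + 4.95 = 12.28 million.
Denominator = 173.78 + 1.14 = 174.92 million.
Broad rate = 12.28 / 174.92 = 7.02%.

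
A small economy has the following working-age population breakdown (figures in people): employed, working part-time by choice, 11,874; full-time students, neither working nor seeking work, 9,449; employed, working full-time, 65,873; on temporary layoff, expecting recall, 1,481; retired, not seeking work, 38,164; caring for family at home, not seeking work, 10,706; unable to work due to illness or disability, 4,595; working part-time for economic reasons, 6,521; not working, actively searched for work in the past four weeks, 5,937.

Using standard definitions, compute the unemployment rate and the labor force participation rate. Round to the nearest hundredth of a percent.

Employed = 11,874 + 65,873 + 6,521 = 84,268 (anyone who worked, including part-time for economic reasons, counts as employed).
Unemployed = 1,481 + 5,937 = 7,418 (jobless and actively searching, or on temporary layoff).
Labor force = 84,268 + 7,418 = 91,686.
Not in labor force = 9,449 + 38,164 + 10,706 + 4,595 = 62,914 (those not working and not actively searching are outside the labor force).
Civilian working-age population = 91,686 + 62,914 = 154,600.
Unemployment rate = 7,418 / 91,686 = 8.09%.
Labor force participation rate = 91,686 / 154,600 = 59.31%.

Unemployment rate ≈ 8.09%; labor force participation rate ≈ 59.31%.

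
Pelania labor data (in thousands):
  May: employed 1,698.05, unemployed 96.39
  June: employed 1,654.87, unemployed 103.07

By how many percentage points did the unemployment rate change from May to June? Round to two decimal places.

May: labor force = 1,698.05 + 96.39 = 1,794.44; u = 96.39/1,794.44 = 5.37%.
June: labor force = 1,654.87 + 103.07 = 1,757.94; u = 103.07/1,757.94 = 5.86%.
Change = 5.86% − 5.37% = +0.49 pp.

The unemployment rate changed by +0.49 percentage points.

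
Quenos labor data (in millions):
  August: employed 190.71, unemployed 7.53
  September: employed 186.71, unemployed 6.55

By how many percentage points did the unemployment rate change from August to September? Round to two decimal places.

The unemployment rate changed by −0.41 percentage points.

August: labor force = 190.71 + 7.53 = 198.24; u = 7.53/198.24 = 3.80%.
September: labor force = 186.71 + 6.55 = 193.26; u = 6.55/193.26 = 3.39%.
Change = 3.39% − 3.80% = −0.41 pp.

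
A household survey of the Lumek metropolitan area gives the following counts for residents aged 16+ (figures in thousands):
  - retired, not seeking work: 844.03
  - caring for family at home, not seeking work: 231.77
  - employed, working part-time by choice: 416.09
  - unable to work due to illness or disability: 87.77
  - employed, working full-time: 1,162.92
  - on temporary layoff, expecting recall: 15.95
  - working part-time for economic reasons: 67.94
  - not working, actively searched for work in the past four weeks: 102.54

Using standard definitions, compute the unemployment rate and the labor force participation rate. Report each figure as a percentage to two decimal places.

Employed = 416.09 + 1,162.92 + 67.94 = 1,646.95 thousand (anyone who worked, including part-time for economic reasons, counts as employed).
Unemployed = 15.95 + 102.54 = 118.49 thousand (jobless and actively searching, or on temporary layoff).
Labor force = 1,646.95 + 118.49 = 1,765.44 thousand.
Not in labor force = 844.03 + 231.77 + 87.77 = 1,163.57 thousand (those not working and not actively searching are outside the labor force).
Civilian working-age population = 1,765.44 + 1,163.57 = 2,929.01 thousand.
Unemployment rate = 118.49 / 1,765.44 = 6.71%.
Labor force participation rate = 1,765.44 / 2,929.01 = 60.27%.

Unemployment rate ≈ 6.71%; labor force participation rate ≈ 60.27%.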